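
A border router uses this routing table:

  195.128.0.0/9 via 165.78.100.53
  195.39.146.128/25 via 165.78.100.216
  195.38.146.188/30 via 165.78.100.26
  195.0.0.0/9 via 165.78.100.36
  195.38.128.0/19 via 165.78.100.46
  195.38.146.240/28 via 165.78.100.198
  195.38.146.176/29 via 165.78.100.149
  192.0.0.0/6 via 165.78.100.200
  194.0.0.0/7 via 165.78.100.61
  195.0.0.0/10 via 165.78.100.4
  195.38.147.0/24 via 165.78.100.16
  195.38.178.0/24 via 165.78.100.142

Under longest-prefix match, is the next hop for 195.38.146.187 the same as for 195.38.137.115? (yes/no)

yes

195.38.146.187: longest match 195.38.128.0/19 -> 165.78.100.46
195.38.137.115: longest match 195.38.128.0/19 -> 165.78.100.46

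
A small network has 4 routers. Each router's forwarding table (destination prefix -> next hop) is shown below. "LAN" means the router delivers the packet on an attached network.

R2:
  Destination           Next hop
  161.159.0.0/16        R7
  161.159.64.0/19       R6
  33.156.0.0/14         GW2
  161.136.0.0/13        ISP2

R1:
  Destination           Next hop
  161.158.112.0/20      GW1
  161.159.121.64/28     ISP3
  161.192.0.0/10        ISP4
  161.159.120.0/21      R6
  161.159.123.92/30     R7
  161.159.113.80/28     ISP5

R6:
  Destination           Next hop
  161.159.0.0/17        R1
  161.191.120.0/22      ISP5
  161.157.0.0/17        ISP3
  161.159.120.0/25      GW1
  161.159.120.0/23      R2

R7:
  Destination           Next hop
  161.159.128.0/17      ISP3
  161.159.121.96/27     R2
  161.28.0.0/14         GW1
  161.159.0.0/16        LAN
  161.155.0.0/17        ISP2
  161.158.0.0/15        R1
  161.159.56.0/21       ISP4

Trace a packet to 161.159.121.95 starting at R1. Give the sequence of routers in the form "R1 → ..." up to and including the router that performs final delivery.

At R1: longest match for 161.159.121.95 is 161.159.120.0/21 -> R6
At R6: longest match for 161.159.121.95 is 161.159.120.0/23 -> R2
At R2: longest match for 161.159.121.95 is 161.159.0.0/16 -> R7
At R7: longest match for 161.159.121.95 is 161.159.0.0/16 -> LAN

R1 → R6 → R2 → R7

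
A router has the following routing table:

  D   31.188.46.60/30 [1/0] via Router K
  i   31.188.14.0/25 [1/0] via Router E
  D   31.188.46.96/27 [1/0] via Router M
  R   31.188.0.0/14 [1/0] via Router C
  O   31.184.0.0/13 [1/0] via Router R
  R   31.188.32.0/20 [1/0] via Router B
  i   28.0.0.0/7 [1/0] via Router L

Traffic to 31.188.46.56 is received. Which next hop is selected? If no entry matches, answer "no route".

Routes whose prefix contains 31.188.46.56:
  31.184.0.0/13 (31.184.0.0 - 31.191.255.255) -> Router R
  31.188.0.0/14 (31.188.0.0 - 31.191.255.255) -> Router C
  31.188.32.0/20 (31.188.32.0 - 31.188.47.255) -> Router B
More-specific entries that do NOT match:
  31.188.46.60/30 (31.188.46.60 - 31.188.46.63) does not contain 31.188.46.56
  31.188.46.96/27 (31.188.46.96 - 31.188.46.127) does not contain 31.188.46.56
  31.188.14.0/25 (31.188.14.0 - 31.188.14.127) does not contain 31.188.46.56
Longest matching prefix is /20 -> next hop Router B.

Router B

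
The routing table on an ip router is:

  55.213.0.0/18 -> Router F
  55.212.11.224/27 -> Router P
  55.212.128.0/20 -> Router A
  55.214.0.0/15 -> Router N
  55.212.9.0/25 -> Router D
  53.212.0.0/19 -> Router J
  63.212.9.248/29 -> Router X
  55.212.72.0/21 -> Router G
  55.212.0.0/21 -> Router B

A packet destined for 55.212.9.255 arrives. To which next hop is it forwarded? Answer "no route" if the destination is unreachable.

no route

No entry's prefix contains 55.212.9.255; there is no default route.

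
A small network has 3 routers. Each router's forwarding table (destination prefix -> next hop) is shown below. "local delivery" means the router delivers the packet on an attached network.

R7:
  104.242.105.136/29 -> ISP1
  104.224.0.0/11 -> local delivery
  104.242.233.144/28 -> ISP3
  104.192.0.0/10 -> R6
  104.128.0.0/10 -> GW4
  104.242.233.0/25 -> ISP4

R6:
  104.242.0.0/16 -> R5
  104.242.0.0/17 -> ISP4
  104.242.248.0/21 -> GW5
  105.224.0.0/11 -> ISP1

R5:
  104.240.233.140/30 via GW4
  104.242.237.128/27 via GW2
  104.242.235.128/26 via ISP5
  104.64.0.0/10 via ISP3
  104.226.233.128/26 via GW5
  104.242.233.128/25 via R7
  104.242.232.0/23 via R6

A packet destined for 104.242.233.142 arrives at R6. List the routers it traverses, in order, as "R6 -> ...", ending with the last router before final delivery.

At R6: longest match for 104.242.233.142 is 104.242.0.0/16 -> R5
At R5: longest match for 104.242.233.142 is 104.242.233.128/25 -> R7
At R7: longest match for 104.242.233.142 is 104.224.0.0/11 -> local delivery

R6 -> R5 -> R7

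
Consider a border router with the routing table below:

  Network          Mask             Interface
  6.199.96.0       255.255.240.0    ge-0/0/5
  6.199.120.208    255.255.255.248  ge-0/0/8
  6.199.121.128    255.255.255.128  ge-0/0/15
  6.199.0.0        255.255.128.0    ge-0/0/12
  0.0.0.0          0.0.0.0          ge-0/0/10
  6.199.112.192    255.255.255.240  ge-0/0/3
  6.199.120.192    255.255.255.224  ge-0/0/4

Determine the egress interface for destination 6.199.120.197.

Routes whose prefix contains 6.199.120.197:
  0.0.0.0/0 (default, matches everything) -> ge-0/0/10
  6.199.0.0/17 (6.199.0.0 - 6.199.127.255) -> ge-0/0/12
  6.199.120.192/27 (6.199.120.192 - 6.199.120.223) -> ge-0/0/4
More-specific entries that do NOT match:
  6.199.120.208/29 (6.199.120.208 - 6.199.120.215) does not contain 6.199.120.197
  6.199.112.192/28 (6.199.112.192 - 6.199.112.207) does not contain 6.199.120.197
Longest matching prefix is /27 -> interface ge-0/0/4.

ge-0/0/4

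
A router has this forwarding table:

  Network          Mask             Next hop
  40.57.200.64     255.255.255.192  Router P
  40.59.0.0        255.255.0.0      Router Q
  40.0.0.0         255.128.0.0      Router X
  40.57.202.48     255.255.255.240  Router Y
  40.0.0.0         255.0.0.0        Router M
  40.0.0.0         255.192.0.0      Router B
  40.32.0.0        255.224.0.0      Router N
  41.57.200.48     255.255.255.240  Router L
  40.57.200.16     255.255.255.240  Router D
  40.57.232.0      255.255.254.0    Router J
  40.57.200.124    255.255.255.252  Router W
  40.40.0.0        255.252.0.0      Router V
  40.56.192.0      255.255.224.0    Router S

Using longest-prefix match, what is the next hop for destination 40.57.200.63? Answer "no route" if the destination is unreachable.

Routes whose prefix contains 40.57.200.63:
  40.0.0.0/8 (40.0.0.0 - 40.255.255.255) -> Router M
  40.0.0.0/9 (40.0.0.0 - 40.127.255.255) -> Router X
  40.0.0.0/10 (40.0.0.0 - 40.63.255.255) -> Router B
  40.32.0.0/11 (40.32.0.0 - 40.63.255.255) -> Router N
More-specific entries that do NOT match:
  40.57.200.124/30 (40.57.200.124 - 40.57.200.127) does not contain 40.57.200.63
  40.57.202.48/28 (40.57.202.48 - 40.57.202.63) does not contain 40.57.200.63
  41.57.200.48/28 (41.57.200.48 - 41.57.200.63) does not contain 40.57.200.63
  40.57.200.16/28 (40.57.200.16 - 40.57.200.31) does not contain 40.57.200.63
  40.57.200.64/26 (40.57.200.64 - 40.57.200.127) does not contain 40.57.200.63
  40.57.232.0/23 (40.57.232.0 - 40.57.233.255) does not contain 40.57.200.63
  40.56.192.0/19 (40.56.192.0 - 40.56.223.255) does not contain 40.57.200.63
  40.59.0.0/16 (40.59.0.0 - 40.59.255.255) does not contain 40.57.200.63
  40.40.0.0/14 (40.40.0.0 - 40.43.255.255) does not contain 40.57.200.63
Longest matching prefix is /11 -> next hop Router N.

Router N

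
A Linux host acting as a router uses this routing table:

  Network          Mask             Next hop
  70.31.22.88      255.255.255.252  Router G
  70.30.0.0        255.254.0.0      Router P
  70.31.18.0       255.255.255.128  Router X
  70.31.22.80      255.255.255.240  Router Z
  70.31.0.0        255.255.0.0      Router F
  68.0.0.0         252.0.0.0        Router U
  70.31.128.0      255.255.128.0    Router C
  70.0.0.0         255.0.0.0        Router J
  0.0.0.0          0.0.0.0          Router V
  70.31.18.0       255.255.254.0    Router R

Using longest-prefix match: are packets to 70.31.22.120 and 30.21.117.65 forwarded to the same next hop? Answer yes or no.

70.31.22.120: longest match 70.31.0.0/16 -> Router F
30.21.117.65: longest match 0.0.0.0/0 -> Router V

no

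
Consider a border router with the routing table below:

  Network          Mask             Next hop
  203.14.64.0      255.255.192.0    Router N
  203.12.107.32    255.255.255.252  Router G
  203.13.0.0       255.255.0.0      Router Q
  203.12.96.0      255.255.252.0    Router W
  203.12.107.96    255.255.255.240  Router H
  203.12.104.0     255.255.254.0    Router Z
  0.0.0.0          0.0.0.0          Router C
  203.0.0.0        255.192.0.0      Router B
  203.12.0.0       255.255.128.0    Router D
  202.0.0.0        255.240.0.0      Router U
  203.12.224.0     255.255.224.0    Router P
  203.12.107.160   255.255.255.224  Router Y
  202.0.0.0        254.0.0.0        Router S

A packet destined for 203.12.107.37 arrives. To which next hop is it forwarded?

Router D

Routes whose prefix contains 203.12.107.37:
  0.0.0.0/0 (default, matches everything) -> Router C
  202.0.0.0/7 (202.0.0.0 - 203.255.255.255) -> Router S
  203.0.0.0/10 (203.0.0.0 - 203.63.255.255) -> Router B
  203.12.0.0/17 (203.12.0.0 - 203.12.127.255) -> Router D
More-specific entries that do NOT match:
  203.12.107.32/30 (203.12.107.32 - 203.12.107.35) does not contain 203.12.107.37
  203.12.107.96/28 (203.12.107.96 - 203.12.107.111) does not contain 203.12.107.37
  203.12.107.160/27 (203.12.107.160 - 203.12.107.191) does not contain 203.12.107.37
  203.12.104.0/23 (203.12.104.0 - 203.12.105.255) does not contain 203.12.107.37
  203.12.96.0/22 (203.12.96.0 - 203.12.99.255) does not contain 203.12.107.37
  203.12.224.0/19 (203.12.224.0 - 203.12.255.255) does not contain 203.12.107.37
  203.14.64.0/18 (203.14.64.0 - 203.14.127.255) does not contain 203.12.107.37
Longest matching prefix is /17 -> next hop Router D.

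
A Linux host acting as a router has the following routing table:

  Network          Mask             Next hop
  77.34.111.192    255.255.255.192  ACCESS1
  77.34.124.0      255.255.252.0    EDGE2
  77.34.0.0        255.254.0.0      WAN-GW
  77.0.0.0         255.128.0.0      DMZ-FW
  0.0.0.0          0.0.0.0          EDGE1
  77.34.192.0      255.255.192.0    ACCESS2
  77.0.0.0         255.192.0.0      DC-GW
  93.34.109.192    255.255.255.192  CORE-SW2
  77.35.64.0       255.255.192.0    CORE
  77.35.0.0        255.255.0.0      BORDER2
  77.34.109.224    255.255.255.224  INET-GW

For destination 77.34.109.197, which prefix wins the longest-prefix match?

Entries matching 77.34.109.197:
  0.0.0.0/0 (default, matches everything)
  77.0.0.0/9 (77.0.0.0 - 77.127.255.255)
  77.0.0.0/10 (77.0.0.0 - 77.63.255.255)
  77.34.0.0/15 (77.34.0.0 - 77.35.255.255)
Most specific is 77.34.0.0/15.

77.34.0.0/15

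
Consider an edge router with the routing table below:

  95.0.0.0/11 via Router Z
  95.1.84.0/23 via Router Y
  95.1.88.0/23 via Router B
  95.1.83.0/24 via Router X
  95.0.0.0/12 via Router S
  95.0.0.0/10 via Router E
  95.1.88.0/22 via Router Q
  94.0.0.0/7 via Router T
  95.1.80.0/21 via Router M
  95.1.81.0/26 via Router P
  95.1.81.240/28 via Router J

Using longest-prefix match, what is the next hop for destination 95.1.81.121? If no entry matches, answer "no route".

Routes whose prefix contains 95.1.81.121:
  94.0.0.0/7 (94.0.0.0 - 95.255.255.255) -> Router T
  95.0.0.0/10 (95.0.0.0 - 95.63.255.255) -> Router E
  95.0.0.0/11 (95.0.0.0 - 95.31.255.255) -> Router Z
  95.0.0.0/12 (95.0.0.0 - 95.15.255.255) -> Router S
  95.1.80.0/21 (95.1.80.0 - 95.1.87.255) -> Router M
More-specific entries that do NOT match:
  95.1.81.240/28 (95.1.81.240 - 95.1.81.255) does not contain 95.1.81.121
  95.1.81.0/26 (95.1.81.0 - 95.1.81.63) does not contain 95.1.81.121
  95.1.83.0/24 (95.1.83.0 - 95.1.83.255) does not contain 95.1.81.121
  95.1.84.0/23 (95.1.84.0 - 95.1.85.255) does not contain 95.1.81.121
  95.1.88.0/23 (95.1.88.0 - 95.1.89.255) does not contain 95.1.81.121
  95.1.88.0/22 (95.1.88.0 - 95.1.91.255) does not contain 95.1.81.121
Longest matching prefix is /21 -> next hop Router M.

Router M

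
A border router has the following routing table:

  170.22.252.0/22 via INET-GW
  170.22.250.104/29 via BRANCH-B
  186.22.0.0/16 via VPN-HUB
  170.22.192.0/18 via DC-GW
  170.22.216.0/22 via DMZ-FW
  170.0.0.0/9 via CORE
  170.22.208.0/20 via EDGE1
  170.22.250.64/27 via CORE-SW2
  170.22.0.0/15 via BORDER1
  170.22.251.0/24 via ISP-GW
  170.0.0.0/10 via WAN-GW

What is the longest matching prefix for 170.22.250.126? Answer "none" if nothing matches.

170.22.192.0/18

Entries matching 170.22.250.126:
  170.0.0.0/9 (170.0.0.0 - 170.127.255.255)
  170.0.0.0/10 (170.0.0.0 - 170.63.255.255)
  170.22.0.0/15 (170.22.0.0 - 170.23.255.255)
  170.22.192.0/18 (170.22.192.0 - 170.22.255.255)
Most specific is 170.22.192.0/18.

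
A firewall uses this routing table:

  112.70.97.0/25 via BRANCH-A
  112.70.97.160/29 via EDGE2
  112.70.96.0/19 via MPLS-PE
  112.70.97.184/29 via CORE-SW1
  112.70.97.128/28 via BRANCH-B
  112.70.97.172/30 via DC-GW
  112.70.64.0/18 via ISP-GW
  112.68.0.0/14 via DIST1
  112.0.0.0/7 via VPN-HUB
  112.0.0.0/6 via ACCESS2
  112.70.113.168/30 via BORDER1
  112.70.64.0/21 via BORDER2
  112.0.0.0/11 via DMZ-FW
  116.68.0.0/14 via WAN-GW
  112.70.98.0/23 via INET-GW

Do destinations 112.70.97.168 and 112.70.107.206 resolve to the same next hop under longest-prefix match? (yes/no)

yes

112.70.97.168: longest match 112.70.96.0/19 -> MPLS-PE
112.70.107.206: longest match 112.70.96.0/19 -> MPLS-PE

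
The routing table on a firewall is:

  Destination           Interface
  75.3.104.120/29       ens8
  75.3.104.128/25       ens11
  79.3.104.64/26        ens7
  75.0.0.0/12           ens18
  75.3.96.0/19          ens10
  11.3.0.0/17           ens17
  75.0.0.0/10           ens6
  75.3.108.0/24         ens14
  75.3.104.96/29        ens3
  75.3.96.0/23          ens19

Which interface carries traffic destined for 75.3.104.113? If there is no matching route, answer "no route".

Routes whose prefix contains 75.3.104.113:
  75.0.0.0/10 (75.0.0.0 - 75.63.255.255) -> ens6
  75.0.0.0/12 (75.0.0.0 - 75.15.255.255) -> ens18
  75.3.96.0/19 (75.3.96.0 - 75.3.127.255) -> ens10
More-specific entries that do NOT match:
  75.3.104.120/29 (75.3.104.120 - 75.3.104.127) does not contain 75.3.104.113
  75.3.104.96/29 (75.3.104.96 - 75.3.104.103) does not contain 75.3.104.113
  79.3.104.64/26 (79.3.104.64 - 79.3.104.127) does not contain 75.3.104.113
  75.3.104.128/25 (75.3.104.128 - 75.3.104.255) does not contain 75.3.104.113
  75.3.108.0/24 (75.3.108.0 - 75.3.108.255) does not contain 75.3.104.113
  75.3.96.0/23 (75.3.96.0 - 75.3.97.255) does not contain 75.3.104.113
Longest matching prefix is /19 -> interface ens10.

ens10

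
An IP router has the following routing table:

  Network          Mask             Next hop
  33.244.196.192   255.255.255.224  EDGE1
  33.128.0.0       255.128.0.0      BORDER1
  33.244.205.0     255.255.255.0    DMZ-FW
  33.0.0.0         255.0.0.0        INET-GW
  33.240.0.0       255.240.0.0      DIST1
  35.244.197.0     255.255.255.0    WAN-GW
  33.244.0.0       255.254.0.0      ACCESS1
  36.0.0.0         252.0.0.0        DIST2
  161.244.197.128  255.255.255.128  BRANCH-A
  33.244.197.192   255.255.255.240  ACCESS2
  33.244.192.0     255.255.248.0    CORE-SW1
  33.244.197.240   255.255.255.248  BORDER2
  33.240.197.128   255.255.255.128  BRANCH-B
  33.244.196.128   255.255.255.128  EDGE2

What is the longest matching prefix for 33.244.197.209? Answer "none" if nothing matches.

Entries matching 33.244.197.209:
  33.0.0.0/8 (33.0.0.0 - 33.255.255.255)
  33.128.0.0/9 (33.128.0.0 - 33.255.255.255)
  33.240.0.0/12 (33.240.0.0 - 33.255.255.255)
  33.244.0.0/15 (33.244.0.0 - 33.245.255.255)
  33.244.192.0/21 (33.244.192.0 - 33.244.199.255)
Most specific is 33.244.192.0/21.

33.244.192.0/21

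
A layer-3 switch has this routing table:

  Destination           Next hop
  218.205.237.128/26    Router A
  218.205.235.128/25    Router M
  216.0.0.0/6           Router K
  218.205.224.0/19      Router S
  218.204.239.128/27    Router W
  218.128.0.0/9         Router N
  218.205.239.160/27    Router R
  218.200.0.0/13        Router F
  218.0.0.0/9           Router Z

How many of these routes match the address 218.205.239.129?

Prefixes containing 218.205.239.129:
  216.0.0.0/6 (216.0.0.0 - 219.255.255.255)
  218.128.0.0/9 (218.128.0.0 - 218.255.255.255)
  218.200.0.0/13 (218.200.0.0 - 218.207.255.255)
  218.205.224.0/19 (218.205.224.0 - 218.205.255.255)
Total matching entries: 4.

4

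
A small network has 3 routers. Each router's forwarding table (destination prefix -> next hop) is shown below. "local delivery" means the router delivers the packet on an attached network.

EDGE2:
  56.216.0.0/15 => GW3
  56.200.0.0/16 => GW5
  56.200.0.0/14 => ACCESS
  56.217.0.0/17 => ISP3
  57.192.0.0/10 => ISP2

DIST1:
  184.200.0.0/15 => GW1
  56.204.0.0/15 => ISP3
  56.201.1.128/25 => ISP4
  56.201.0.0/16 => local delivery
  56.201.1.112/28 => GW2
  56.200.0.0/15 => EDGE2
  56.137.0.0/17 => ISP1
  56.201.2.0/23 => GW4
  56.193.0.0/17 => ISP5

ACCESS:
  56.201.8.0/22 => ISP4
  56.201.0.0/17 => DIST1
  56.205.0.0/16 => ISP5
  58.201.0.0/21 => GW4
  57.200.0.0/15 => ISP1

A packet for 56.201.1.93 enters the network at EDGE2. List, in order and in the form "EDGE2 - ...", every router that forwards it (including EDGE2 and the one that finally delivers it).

At EDGE2: longest match for 56.201.1.93 is 56.200.0.0/14 -> ACCESS
At ACCESS: longest match for 56.201.1.93 is 56.201.0.0/17 -> DIST1
At DIST1: longest match for 56.201.1.93 is 56.201.0.0/16 -> local delivery

EDGE2 - ACCESS - DIST1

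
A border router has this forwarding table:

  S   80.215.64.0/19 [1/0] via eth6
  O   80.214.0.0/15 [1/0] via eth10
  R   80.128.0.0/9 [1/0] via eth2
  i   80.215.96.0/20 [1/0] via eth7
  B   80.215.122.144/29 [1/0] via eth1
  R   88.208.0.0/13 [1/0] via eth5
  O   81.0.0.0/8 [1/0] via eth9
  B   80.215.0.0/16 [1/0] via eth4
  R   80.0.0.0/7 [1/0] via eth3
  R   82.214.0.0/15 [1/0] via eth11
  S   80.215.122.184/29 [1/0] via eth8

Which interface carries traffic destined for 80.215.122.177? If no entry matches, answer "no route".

Routes whose prefix contains 80.215.122.177:
  80.0.0.0/7 (80.0.0.0 - 81.255.255.255) -> eth3
  80.128.0.0/9 (80.128.0.0 - 80.255.255.255) -> eth2
  80.214.0.0/15 (80.214.0.0 - 80.215.255.255) -> eth10
  80.215.0.0/16 (80.215.0.0 - 80.215.255.255) -> eth4
More-specific entries that do NOT match:
  80.215.122.144/29 (80.215.122.144 - 80.215.122.151) does not contain 80.215.122.177
  80.215.122.184/29 (80.215.122.184 - 80.215.122.191) does not contain 80.215.122.177
  80.215.96.0/20 (80.215.96.0 - 80.215.111.255) does not contain 80.215.122.177
  80.215.64.0/19 (80.215.64.0 - 80.215.95.255) does not contain 80.215.122.177
Longest matching prefix is /16 -> interface eth4.

eth4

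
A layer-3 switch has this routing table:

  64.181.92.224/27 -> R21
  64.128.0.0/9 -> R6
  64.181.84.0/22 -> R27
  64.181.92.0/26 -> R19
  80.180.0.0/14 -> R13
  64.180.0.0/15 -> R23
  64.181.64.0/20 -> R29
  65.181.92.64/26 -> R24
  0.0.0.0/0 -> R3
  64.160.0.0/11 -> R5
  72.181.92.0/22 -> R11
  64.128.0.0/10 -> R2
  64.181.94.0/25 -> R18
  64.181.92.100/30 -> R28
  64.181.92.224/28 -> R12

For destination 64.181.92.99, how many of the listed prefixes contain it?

5

Prefixes containing 64.181.92.99:
  0.0.0.0/0 (default, matches everything)
  64.128.0.0/9 (64.128.0.0 - 64.255.255.255)
  64.128.0.0/10 (64.128.0.0 - 64.191.255.255)
  64.160.0.0/11 (64.160.0.0 - 64.191.255.255)
  64.180.0.0/15 (64.180.0.0 - 64.181.255.255)
Total matching entries: 5.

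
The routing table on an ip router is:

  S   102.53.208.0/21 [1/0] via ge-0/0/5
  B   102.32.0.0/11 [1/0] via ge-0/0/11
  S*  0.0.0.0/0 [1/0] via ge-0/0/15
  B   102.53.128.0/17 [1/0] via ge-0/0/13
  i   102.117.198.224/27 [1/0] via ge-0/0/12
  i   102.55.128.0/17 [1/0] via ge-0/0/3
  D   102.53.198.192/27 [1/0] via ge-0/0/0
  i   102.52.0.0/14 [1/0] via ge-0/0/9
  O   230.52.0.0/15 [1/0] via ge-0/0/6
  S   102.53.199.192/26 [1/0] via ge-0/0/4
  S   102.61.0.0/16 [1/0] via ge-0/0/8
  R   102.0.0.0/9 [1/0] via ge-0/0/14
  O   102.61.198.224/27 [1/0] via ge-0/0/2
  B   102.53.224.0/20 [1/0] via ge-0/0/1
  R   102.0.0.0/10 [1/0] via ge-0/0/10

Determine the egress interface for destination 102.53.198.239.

ge-0/0/13

Routes whose prefix contains 102.53.198.239:
  0.0.0.0/0 (default, matches everything) -> ge-0/0/15
  102.0.0.0/9 (102.0.0.0 - 102.127.255.255) -> ge-0/0/14
  102.0.0.0/10 (102.0.0.0 - 102.63.255.255) -> ge-0/0/10
  102.32.0.0/11 (102.32.0.0 - 102.63.255.255) -> ge-0/0/11
  102.52.0.0/14 (102.52.0.0 - 102.55.255.255) -> ge-0/0/9
  102.53.128.0/17 (102.53.128.0 - 102.53.255.255) -> ge-0/0/13
More-specific entries that do NOT match:
  102.117.198.224/27 (102.117.198.224 - 102.117.198.255) does not contain 102.53.198.239
  102.53.198.192/27 (102.53.198.192 - 102.53.198.223) does not contain 102.53.198.239
  102.61.198.224/27 (102.61.198.224 - 102.61.198.255) does not contain 102.53.198.239
  102.53.199.192/26 (102.53.199.192 - 102.53.199.255) does not contain 102.53.198.239
  102.53.208.0/21 (102.53.208.0 - 102.53.215.255) does not contain 102.53.198.239
  102.53.224.0/20 (102.53.224.0 - 102.53.239.255) does not contain 102.53.198.239
Longest matching prefix is /17 -> interface ge-0/0/13.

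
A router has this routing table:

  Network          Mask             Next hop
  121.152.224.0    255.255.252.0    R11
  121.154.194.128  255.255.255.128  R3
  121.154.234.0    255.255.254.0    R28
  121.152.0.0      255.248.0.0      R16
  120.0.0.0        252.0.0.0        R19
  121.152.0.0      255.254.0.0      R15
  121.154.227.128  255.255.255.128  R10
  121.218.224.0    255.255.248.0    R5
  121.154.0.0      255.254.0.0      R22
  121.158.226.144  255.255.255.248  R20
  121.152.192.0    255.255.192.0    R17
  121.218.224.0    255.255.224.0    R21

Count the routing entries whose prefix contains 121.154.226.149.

Prefixes containing 121.154.226.149:
  120.0.0.0/6 (120.0.0.0 - 123.255.255.255)
  121.152.0.0/13 (121.152.0.0 - 121.159.255.255)
  121.154.0.0/15 (121.154.0.0 - 121.155.255.255)
Total matching entries: 3.

3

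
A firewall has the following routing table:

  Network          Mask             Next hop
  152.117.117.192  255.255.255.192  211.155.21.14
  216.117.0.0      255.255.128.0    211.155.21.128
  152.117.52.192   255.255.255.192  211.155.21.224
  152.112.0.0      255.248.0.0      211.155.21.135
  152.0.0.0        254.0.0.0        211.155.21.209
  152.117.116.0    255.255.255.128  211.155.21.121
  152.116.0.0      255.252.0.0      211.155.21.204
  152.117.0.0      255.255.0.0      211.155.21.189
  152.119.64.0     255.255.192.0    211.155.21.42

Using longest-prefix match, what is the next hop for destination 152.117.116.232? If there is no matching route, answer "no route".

Routes whose prefix contains 152.117.116.232:
  152.0.0.0/7 (152.0.0.0 - 153.255.255.255) -> 211.155.21.209
  152.112.0.0/13 (152.112.0.0 - 152.119.255.255) -> 211.155.21.135
  152.116.0.0/14 (152.116.0.0 - 152.119.255.255) -> 211.155.21.204
  152.117.0.0/16 (152.117.0.0 - 152.117.255.255) -> 211.155.21.189
More-specific entries that do NOT match:
  152.117.117.192/26 (152.117.117.192 - 152.117.117.255) does not contain 152.117.116.232
  152.117.52.192/26 (152.117.52.192 - 152.117.52.255) does not contain 152.117.116.232
  152.117.116.0/25 (152.117.116.0 - 152.117.116.127) does not contain 152.117.116.232
  152.119.64.0/18 (152.119.64.0 - 152.119.127.255) does not contain 152.117.116.232
  216.117.0.0/17 (216.117.0.0 - 216.117.127.255) does not contain 152.117.116.232
Longest matching prefix is /16 -> next hop 211.155.21.189.

211.155.21.189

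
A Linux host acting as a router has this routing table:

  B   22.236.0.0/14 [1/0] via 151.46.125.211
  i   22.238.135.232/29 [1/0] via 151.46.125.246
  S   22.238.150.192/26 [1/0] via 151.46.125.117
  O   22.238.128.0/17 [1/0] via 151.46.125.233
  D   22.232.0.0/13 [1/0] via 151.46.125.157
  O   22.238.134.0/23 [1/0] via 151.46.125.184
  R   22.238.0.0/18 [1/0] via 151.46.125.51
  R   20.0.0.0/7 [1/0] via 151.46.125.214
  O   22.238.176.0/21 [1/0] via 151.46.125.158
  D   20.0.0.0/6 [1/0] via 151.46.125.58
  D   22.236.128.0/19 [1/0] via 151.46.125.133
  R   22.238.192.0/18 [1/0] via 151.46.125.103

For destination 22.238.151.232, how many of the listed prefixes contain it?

Prefixes containing 22.238.151.232:
  20.0.0.0/6 (20.0.0.0 - 23.255.255.255)
  22.232.0.0/13 (22.232.0.0 - 22.239.255.255)
  22.236.0.0/14 (22.236.0.0 - 22.239.255.255)
  22.238.128.0/17 (22.238.128.0 - 22.238.255.255)
Total matching entries: 4.

4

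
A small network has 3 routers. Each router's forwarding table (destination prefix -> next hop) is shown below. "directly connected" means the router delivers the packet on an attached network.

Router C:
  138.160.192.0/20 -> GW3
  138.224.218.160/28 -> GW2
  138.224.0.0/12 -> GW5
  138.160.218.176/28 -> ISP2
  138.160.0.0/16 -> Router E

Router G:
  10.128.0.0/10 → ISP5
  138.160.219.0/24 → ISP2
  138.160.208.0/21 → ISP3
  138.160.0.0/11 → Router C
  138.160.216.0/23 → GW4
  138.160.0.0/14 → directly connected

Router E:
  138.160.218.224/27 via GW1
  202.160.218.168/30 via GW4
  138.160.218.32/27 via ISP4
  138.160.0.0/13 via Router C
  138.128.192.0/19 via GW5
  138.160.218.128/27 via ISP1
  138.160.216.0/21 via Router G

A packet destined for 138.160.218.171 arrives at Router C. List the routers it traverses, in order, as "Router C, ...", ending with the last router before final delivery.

Router C, Router E, Router G

At Router C: longest match for 138.160.218.171 is 138.160.0.0/16 -> Router E
At Router E: longest match for 138.160.218.171 is 138.160.216.0/21 -> Router G
At Router G: longest match for 138.160.218.171 is 138.160.0.0/14 -> directly connected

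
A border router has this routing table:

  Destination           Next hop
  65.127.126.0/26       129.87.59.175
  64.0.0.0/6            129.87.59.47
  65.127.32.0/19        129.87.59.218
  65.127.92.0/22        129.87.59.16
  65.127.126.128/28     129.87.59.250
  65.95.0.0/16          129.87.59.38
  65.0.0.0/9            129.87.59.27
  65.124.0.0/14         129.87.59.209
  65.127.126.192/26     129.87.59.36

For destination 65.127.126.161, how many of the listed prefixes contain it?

3

Prefixes containing 65.127.126.161:
  64.0.0.0/6 (64.0.0.0 - 67.255.255.255)
  65.0.0.0/9 (65.0.0.0 - 65.127.255.255)
  65.124.0.0/14 (65.124.0.0 - 65.127.255.255)
Total matching entries: 3.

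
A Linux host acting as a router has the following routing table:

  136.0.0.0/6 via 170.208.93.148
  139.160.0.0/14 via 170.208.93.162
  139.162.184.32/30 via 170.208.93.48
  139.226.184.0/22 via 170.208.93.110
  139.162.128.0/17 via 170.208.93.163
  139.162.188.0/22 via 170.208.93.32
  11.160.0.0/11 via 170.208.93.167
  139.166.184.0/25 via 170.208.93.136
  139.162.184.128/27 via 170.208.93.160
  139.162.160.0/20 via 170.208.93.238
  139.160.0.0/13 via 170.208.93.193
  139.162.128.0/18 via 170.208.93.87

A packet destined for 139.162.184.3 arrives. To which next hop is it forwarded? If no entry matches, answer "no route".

170.208.93.87

Routes whose prefix contains 139.162.184.3:
  136.0.0.0/6 (136.0.0.0 - 139.255.255.255) -> 170.208.93.148
  139.160.0.0/13 (139.160.0.0 - 139.167.255.255) -> 170.208.93.193
  139.160.0.0/14 (139.160.0.0 - 139.163.255.255) -> 170.208.93.162
  139.162.128.0/17 (139.162.128.0 - 139.162.255.255) -> 170.208.93.163
  139.162.128.0/18 (139.162.128.0 - 139.162.191.255) -> 170.208.93.87
More-specific entries that do NOT match:
  139.162.184.32/30 (139.162.184.32 - 139.162.184.35) does not contain 139.162.184.3
  139.162.184.128/27 (139.162.184.128 - 139.162.184.159) does not contain 139.162.184.3
  139.166.184.0/25 (139.166.184.0 - 139.166.184.127) does not contain 139.162.184.3
  139.226.184.0/22 (139.226.184.0 - 139.226.187.255) does not contain 139.162.184.3
  139.162.188.0/22 (139.162.188.0 - 139.162.191.255) does not contain 139.162.184.3
  139.162.160.0/20 (139.162.160.0 - 139.162.175.255) does not contain 139.162.184.3
Longest matching prefix is /18 -> next hop 170.208.93.87.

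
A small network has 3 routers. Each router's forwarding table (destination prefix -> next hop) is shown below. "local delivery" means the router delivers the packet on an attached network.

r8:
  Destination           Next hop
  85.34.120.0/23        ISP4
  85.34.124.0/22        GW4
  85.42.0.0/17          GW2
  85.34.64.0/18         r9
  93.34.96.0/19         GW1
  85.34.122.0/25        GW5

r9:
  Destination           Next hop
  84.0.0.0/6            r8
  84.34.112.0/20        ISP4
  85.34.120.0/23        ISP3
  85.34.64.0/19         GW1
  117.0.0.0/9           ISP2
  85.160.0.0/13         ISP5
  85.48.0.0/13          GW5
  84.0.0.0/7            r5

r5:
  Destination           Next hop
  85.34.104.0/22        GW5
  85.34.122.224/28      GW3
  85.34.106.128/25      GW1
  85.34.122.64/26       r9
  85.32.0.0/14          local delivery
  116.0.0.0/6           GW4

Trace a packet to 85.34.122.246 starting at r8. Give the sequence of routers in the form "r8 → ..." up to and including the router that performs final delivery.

r8 → r9 → r5

At r8: longest match for 85.34.122.246 is 85.34.64.0/18 -> r9
At r9: longest match for 85.34.122.246 is 84.0.0.0/7 -> r5
At r5: longest match for 85.34.122.246 is 85.32.0.0/14 -> local delivery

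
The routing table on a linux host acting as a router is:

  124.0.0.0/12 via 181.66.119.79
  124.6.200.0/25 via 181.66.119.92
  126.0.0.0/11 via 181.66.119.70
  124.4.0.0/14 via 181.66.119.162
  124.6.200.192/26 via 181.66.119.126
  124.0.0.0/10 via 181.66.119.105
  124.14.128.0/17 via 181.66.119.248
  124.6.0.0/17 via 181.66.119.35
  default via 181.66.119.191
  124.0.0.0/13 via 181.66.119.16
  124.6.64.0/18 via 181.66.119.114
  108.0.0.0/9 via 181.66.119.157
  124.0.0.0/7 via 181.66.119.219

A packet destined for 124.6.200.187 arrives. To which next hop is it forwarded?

181.66.119.162

Routes whose prefix contains 124.6.200.187:
  0.0.0.0/0 (default, matches everything) -> 181.66.119.191
  124.0.0.0/7 (124.0.0.0 - 125.255.255.255) -> 181.66.119.219
  124.0.0.0/10 (124.0.0.0 - 124.63.255.255) -> 181.66.119.105
  124.0.0.0/12 (124.0.0.0 - 124.15.255.255) -> 181.66.119.79
  124.0.0.0/13 (124.0.0.0 - 124.7.255.255) -> 181.66.119.16
  124.4.0.0/14 (124.4.0.0 - 124.7.255.255) -> 181.66.119.162
More-specific entries that do NOT match:
  124.6.200.192/26 (124.6.200.192 - 124.6.200.255) does not contain 124.6.200.187
  124.6.200.0/25 (124.6.200.0 - 124.6.200.127) does not contain 124.6.200.187
  124.6.64.0/18 (124.6.64.0 - 124.6.127.255) does not contain 124.6.200.187
  124.14.128.0/17 (124.14.128.0 - 124.14.255.255) does not contain 124.6.200.187
  124.6.0.0/17 (124.6.0.0 - 124.6.127.255) does not contain 124.6.200.187
Longest matching prefix is /14 -> next hop 181.66.119.162.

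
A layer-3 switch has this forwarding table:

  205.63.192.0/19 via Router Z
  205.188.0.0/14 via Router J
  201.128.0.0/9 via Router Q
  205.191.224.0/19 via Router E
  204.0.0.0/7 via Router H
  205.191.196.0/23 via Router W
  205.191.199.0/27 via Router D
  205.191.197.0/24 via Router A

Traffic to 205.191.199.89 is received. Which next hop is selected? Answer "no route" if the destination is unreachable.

Routes whose prefix contains 205.191.199.89:
  204.0.0.0/7 (204.0.0.0 - 205.255.255.255) -> Router H
  205.188.0.0/14 (205.188.0.0 - 205.191.255.255) -> Router J
More-specific entries that do NOT match:
  205.191.199.0/27 (205.191.199.0 - 205.191.199.31) does not contain 205.191.199.89
  205.191.197.0/24 (205.191.197.0 - 205.191.197.255) does not contain 205.191.199.89
  205.191.196.0/23 (205.191.196.0 - 205.191.197.255) does not contain 205.191.199.89
  205.63.192.0/19 (205.63.192.0 - 205.63.223.255) does not contain 205.191.199.89
  205.191.224.0/19 (205.191.224.0 - 205.191.255.255) does not contain 205.191.199.89
Longest matching prefix is /14 -> next hop Router J.

Router J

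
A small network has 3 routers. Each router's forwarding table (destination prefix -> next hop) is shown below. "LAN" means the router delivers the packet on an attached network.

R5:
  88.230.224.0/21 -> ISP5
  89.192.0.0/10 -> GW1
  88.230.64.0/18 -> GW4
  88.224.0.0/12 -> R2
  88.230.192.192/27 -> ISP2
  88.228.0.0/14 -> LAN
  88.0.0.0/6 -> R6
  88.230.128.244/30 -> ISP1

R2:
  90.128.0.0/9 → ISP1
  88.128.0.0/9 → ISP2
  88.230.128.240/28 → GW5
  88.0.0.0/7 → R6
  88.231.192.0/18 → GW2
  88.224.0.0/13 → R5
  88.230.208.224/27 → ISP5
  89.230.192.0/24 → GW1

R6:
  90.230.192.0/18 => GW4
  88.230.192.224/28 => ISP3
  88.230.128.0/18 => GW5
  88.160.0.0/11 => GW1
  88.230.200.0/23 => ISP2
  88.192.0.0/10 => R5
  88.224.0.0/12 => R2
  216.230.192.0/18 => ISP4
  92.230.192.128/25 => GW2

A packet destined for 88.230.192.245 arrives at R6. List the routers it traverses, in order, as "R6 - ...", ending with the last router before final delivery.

R6 - R2 - R5

At R6: longest match for 88.230.192.245 is 88.224.0.0/12 -> R2
At R2: longest match for 88.230.192.245 is 88.224.0.0/13 -> R5
At R5: longest match for 88.230.192.245 is 88.228.0.0/14 -> LAN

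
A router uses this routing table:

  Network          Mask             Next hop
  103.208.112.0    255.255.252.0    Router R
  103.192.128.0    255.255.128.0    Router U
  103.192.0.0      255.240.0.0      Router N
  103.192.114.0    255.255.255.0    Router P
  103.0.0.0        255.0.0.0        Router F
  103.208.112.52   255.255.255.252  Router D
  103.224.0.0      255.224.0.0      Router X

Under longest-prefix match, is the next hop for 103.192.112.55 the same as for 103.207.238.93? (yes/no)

103.192.112.55: longest match 103.192.0.0/12 -> Router N
103.207.238.93: longest match 103.192.0.0/12 -> Router N

yes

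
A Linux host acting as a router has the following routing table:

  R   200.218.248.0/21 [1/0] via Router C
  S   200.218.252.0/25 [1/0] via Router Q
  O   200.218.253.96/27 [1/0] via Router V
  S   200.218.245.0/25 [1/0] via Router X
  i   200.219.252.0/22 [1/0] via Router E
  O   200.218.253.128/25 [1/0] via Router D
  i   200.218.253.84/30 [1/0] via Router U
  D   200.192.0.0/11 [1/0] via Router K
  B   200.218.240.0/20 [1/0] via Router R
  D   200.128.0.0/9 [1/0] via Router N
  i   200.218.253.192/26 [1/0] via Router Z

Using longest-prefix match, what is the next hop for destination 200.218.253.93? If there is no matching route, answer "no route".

Routes whose prefix contains 200.218.253.93:
  200.128.0.0/9 (200.128.0.0 - 200.255.255.255) -> Router N
  200.192.0.0/11 (200.192.0.0 - 200.223.255.255) -> Router K
  200.218.240.0/20 (200.218.240.0 - 200.218.255.255) -> Router R
  200.218.248.0/21 (200.218.248.0 - 200.218.255.255) -> Router C
More-specific entries that do NOT match:
  200.218.253.84/30 (200.218.253.84 - 200.218.253.87) does not contain 200.218.253.93
  200.218.253.96/27 (200.218.253.96 - 200.218.253.127) does not contain 200.218.253.93
  200.218.253.192/26 (200.218.253.192 - 200.218.253.255) does not contain 200.218.253.93
  200.218.252.0/25 (200.218.252.0 - 200.218.252.127) does not contain 200.218.253.93
  200.218.245.0/25 (200.218.245.0 - 200.218.245.127) does not contain 200.218.253.93
  200.218.253.128/25 (200.218.253.128 - 200.218.253.255) does not contain 200.218.253.93
  200.219.252.0/22 (200.219.252.0 - 200.219.255.255) does not contain 200.218.253.93
Longest matching prefix is /21 -> next hop Router C.

Router C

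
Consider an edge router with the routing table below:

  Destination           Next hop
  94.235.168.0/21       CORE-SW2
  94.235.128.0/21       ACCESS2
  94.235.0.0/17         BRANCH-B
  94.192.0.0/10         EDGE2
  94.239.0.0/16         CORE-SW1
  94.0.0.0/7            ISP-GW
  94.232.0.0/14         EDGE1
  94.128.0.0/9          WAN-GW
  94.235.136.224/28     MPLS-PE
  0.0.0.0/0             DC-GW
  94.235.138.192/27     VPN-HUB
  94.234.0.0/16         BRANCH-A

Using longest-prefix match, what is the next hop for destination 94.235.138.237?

EDGE1

Routes whose prefix contains 94.235.138.237:
  0.0.0.0/0 (default, matches everything) -> DC-GW
  94.0.0.0/7 (94.0.0.0 - 95.255.255.255) -> ISP-GW
  94.128.0.0/9 (94.128.0.0 - 94.255.255.255) -> WAN-GW
  94.192.0.0/10 (94.192.0.0 - 94.255.255.255) -> EDGE2
  94.232.0.0/14 (94.232.0.0 - 94.235.255.255) -> EDGE1
More-specific entries that do NOT match:
  94.235.136.224/28 (94.235.136.224 - 94.235.136.239) does not contain 94.235.138.237
  94.235.138.192/27 (94.235.138.192 - 94.235.138.223) does not contain 94.235.138.237
  94.235.168.0/21 (94.235.168.0 - 94.235.175.255) does not contain 94.235.138.237
  94.235.128.0/21 (94.235.128.0 - 94.235.135.255) does not contain 94.235.138.237
  94.235.0.0/17 (94.235.0.0 - 94.235.127.255) does not contain 94.235.138.237
  94.239.0.0/16 (94.239.0.0 - 94.239.255.255) does not contain 94.235.138.237
  94.234.0.0/16 (94.234.0.0 - 94.234.255.255) does not contain 94.235.138.237
Longest matching prefix is /14 -> next hop EDGE1.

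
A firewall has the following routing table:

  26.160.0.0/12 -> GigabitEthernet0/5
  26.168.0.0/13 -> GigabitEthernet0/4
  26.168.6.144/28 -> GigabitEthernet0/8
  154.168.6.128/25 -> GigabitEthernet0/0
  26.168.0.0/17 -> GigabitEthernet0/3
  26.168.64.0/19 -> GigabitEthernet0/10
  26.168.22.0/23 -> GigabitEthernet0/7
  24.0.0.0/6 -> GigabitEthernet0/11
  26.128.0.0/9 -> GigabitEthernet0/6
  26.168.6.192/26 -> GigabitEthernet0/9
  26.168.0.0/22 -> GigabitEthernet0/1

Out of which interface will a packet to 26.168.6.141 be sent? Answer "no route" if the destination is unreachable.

GigabitEthernet0/3

Routes whose prefix contains 26.168.6.141:
  24.0.0.0/6 (24.0.0.0 - 27.255.255.255) -> GigabitEthernet0/11
  26.128.0.0/9 (26.128.0.0 - 26.255.255.255) -> GigabitEthernet0/6
  26.160.0.0/12 (26.160.0.0 - 26.175.255.255) -> GigabitEthernet0/5
  26.168.0.0/13 (26.168.0.0 - 26.175.255.255) -> GigabitEthernet0/4
  26.168.0.0/17 (26.168.0.0 - 26.168.127.255) -> GigabitEthernet0/3
More-specific entries that do NOT match:
  26.168.6.144/28 (26.168.6.144 - 26.168.6.159) does not contain 26.168.6.141
  26.168.6.192/26 (26.168.6.192 - 26.168.6.255) does not contain 26.168.6.141
  154.168.6.128/25 (154.168.6.128 - 154.168.6.255) does not contain 26.168.6.141
  26.168.22.0/23 (26.168.22.0 - 26.168.23.255) does not contain 26.168.6.141
  26.168.0.0/22 (26.168.0.0 - 26.168.3.255) does not contain 26.168.6.141
  26.168.64.0/19 (26.168.64.0 - 26.168.95.255) does not contain 26.168.6.141
Longest matching prefix is /17 -> interface GigabitEthernet0/3.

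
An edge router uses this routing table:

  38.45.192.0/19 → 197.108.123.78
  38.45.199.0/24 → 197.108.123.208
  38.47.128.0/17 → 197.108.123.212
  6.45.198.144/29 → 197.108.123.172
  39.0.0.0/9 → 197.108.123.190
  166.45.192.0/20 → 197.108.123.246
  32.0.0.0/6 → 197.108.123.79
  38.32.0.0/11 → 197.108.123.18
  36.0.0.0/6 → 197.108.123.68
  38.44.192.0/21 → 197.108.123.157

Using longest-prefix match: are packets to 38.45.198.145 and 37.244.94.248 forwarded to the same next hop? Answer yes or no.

no

38.45.198.145: longest match 38.45.192.0/19 -> 197.108.123.78
37.244.94.248: longest match 36.0.0.0/6 -> 197.108.123.68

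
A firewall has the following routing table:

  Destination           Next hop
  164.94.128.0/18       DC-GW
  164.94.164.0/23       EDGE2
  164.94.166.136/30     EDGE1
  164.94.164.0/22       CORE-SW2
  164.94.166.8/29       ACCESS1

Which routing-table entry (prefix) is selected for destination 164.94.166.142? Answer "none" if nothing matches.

164.94.164.0/22

Entries matching 164.94.166.142:
  164.94.128.0/18 (164.94.128.0 - 164.94.191.255)
  164.94.164.0/22 (164.94.164.0 - 164.94.167.255)
Most specific is 164.94.164.0/22.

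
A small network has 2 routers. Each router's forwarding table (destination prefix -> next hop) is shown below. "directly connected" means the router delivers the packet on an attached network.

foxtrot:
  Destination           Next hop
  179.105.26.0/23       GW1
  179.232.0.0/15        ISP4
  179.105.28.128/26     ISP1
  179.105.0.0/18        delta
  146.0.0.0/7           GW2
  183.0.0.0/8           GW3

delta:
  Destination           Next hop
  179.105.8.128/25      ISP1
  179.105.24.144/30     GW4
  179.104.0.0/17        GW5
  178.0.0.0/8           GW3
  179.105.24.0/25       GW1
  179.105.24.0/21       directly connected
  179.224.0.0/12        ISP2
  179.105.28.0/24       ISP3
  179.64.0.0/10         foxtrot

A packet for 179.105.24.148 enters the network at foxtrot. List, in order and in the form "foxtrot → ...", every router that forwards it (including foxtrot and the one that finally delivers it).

At foxtrot: longest match for 179.105.24.148 is 179.105.0.0/18 -> delta
At delta: longest match for 179.105.24.148 is 179.105.24.0/21 -> directly connected

foxtrot → delta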